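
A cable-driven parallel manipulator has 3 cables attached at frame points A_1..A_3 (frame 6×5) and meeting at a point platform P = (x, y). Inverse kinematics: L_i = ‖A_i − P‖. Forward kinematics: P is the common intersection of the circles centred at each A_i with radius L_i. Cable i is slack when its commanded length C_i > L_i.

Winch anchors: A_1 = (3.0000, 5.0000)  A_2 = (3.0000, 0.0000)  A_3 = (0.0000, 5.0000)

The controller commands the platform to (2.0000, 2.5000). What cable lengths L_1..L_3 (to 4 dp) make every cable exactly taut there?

cable 1: Δx=1.0000, Δy=2.5000; L_1 = √(Δx²+Δy²) = 2.6926
cable 2: Δx=1.0000, Δy=-2.5000; L_2 = √(Δx²+Δy²) = 2.6926
cable 3: Δx=-2.0000, Δy=2.5000; L_3 = √(Δx²+Δy²) = 3.2016

(2.6926, 2.6926, 3.2016)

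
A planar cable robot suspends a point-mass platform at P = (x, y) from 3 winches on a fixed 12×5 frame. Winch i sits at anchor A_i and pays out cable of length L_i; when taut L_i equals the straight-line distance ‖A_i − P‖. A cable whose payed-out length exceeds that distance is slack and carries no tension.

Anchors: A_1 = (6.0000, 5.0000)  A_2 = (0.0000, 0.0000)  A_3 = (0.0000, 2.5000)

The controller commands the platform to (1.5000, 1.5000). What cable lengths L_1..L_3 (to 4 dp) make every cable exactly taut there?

(5.7009, 2.1213, 1.8028)

L_1 = √((6.0000−1.5000)² + (5.0000−1.5000)²) = 5.7009
L_2 = √((0.0000−1.5000)² + (0.0000−1.5000)²) = 2.1213
L_3 = √((0.0000−1.5000)² + (2.5000−1.5000)²) = 1.8028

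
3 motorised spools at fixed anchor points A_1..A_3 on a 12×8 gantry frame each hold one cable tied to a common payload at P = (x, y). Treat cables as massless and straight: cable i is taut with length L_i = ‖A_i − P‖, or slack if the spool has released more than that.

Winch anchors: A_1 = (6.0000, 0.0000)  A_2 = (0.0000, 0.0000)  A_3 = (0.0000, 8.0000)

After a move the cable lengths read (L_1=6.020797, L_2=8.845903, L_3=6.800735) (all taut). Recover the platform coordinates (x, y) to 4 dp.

(6.5000, 6.0000)

each cable: (A_i−P)·(A_i−P) = L_i²; let k_i = ‖A_i‖²−L_i²
k_1 = 36.0000+0.0000−36.2500 = -0.2500
row 1: 12.0000x + 0.0000y = 78.0000  (k_2=-78.2500)
row 2: 12.0000x − 16.0000y = -18.0000  (k_3=17.7500)
Cramer on rows 1–2 → x = 6.5000, y = 6.0000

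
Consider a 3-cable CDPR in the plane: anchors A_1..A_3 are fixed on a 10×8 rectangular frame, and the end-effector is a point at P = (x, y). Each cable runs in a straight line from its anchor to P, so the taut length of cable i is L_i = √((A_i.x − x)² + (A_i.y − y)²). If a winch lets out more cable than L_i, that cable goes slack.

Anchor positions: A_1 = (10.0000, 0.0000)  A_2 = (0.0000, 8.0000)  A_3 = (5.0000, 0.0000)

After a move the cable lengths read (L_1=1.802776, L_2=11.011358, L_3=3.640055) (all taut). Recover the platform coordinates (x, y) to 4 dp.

circle eqns → linear via eq_j − eq_1; set k_j = A_j·A_j − L_j²
k_1 = 100.0000+0.0000−3.2500 = 96.7500
20.0000·x − 16.0000·y = k_1−k_2 = 154.0000
10.0000·x + 0.0000·y = k_1−k_3 = 85.0000
solve first two rows → x=8.5000, y=1.0000

(8.5000, 1.0000)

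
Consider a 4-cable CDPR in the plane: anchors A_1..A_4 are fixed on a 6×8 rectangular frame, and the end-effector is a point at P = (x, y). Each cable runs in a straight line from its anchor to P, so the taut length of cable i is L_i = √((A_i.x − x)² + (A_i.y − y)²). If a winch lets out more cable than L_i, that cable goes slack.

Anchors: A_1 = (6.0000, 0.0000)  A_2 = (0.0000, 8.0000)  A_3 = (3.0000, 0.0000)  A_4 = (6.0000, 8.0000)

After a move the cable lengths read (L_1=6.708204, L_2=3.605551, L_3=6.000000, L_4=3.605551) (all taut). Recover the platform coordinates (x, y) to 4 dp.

expand ‖A_i−P‖²=L_i² and subtract eq 1 (c_i ≔ ‖A_i‖²−L_i²)
c_1 = 36.0000+0.0000−45.0000 = -9.0000
eq1−eq2 → [12.0000  -16.0000]·P = -60.0000
eq1−eq3 → [6.0000  0.0000]·P = 18.0000
eq1−eq4 → [0.0000  -16.0000]·P = -96.0000
2×2 solve → P = (3.0000, 6.0000)
check cable 4: ‖A_4−P‖² = 13.0000 ≈ L_4² = 13.0000 ✓

(3.0000, 6.0000)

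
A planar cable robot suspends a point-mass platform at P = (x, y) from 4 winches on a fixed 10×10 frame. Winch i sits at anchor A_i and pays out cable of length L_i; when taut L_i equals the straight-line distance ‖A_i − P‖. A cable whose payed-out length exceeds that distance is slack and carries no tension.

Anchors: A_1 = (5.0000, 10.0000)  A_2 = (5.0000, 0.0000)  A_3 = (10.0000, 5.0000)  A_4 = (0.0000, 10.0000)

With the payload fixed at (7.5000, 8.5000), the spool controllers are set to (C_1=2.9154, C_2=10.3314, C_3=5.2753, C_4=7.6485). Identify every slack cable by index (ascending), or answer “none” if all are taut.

2, 3

cable 1: L_1 = ‖A_1−P‖ = 2.9155;  C_1 = 2.9154 → taut
cable 2: L_2 = ‖A_2−P‖ = 8.8600;  C_2 = 10.3314 → slack
cable 3: L_3 = ‖A_3−P‖ = 4.3012;  C_3 = 5.2753 → slack
cable 4: L_4 = ‖A_4−P‖ = 7.6485;  C_4 = 7.6485 → taut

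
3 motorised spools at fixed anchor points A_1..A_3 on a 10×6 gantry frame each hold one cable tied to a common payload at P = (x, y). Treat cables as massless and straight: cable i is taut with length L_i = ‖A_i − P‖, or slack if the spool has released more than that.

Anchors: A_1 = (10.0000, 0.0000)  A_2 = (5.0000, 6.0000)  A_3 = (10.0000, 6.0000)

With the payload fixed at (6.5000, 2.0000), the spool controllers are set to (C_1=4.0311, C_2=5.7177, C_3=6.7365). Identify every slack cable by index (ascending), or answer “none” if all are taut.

i=1: geometric 4.0311 vs commanded 4.0311 ⇒ taut
i=2: geometric 4.2720 vs commanded 5.7177 ⇒ slack
i=3: geometric 5.3151 vs commanded 6.7365 ⇒ slack

2, 3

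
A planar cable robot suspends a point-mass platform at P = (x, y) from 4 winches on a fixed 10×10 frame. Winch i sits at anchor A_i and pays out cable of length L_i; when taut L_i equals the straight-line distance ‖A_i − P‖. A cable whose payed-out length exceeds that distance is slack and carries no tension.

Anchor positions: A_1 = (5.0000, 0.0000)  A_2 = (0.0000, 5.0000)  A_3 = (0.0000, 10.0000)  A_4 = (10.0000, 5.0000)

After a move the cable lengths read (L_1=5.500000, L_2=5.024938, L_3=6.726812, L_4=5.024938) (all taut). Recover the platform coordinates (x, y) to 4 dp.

(5.0000, 5.5000)

each cable: (A_i−P)·(A_i−P) = L_i²; let q_i = ‖A_i‖²−L_i²
q_1 = 25.0000+0.0000−30.2500 = -5.2500
row 1: 10.0000x − 10.0000y = -5.0000  (q_2=-0.2500)
row 2: 10.0000x − 20.0000y = -60.0000  (q_3=54.7500)
row 3: -10.0000x − 10.0000y = -105.0000  (q_4=99.7500)
Cramer on rows 1–2 → x = 5.0000, y = 5.5000
check cable 4: ‖A_4−P‖² = 25.2500 ≈ L_4² = 25.2500 ✓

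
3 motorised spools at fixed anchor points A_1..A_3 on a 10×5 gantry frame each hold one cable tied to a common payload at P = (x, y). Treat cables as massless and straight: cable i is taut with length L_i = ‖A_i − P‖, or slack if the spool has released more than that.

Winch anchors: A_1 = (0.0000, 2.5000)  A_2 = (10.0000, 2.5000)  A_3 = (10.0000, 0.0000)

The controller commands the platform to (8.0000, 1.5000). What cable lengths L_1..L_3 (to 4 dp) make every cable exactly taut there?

(8.0623, 2.2361, 2.5000)

L_1 = √((0.0000−8.0000)² + (2.5000−1.5000)²) = 8.0623
L_2 = √((10.0000−8.0000)² + (2.5000−1.5000)²) = 2.2361
L_3 = √((10.0000−8.0000)² + (0.0000−1.5000)²) = 2.5000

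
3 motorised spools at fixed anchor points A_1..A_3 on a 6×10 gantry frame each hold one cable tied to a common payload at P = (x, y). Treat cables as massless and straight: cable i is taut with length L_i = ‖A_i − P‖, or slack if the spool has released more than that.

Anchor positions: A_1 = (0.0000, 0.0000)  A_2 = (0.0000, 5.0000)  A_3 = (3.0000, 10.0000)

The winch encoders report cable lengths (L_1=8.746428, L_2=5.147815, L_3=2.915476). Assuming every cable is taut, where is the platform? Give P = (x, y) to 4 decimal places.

expand ‖A_i−P‖²=L_i² and subtract eq 1 (c_i ≔ ‖A_i‖²−L_i²)
c_1 = 0.0000+0.0000−76.5000 = -76.5000
eq1−eq2 → [0.0000  -10.0000]·P = -75.0000
eq1−eq3 → [-6.0000  -20.0000]·P = -177.0000
2×2 solve → P = (4.5000, 7.5000)

(4.5000, 7.5000)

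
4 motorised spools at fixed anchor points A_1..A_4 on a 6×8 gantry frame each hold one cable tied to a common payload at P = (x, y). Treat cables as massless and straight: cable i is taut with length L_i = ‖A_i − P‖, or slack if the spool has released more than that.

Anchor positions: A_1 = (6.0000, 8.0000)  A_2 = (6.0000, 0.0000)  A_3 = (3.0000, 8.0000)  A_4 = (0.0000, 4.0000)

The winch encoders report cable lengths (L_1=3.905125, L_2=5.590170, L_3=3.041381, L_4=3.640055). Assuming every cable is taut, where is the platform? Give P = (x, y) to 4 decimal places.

(3.5000, 5.0000)

circle eqns → linear via eq_j − eq_1; set k_j = A_j·A_j − L_j²
k_1 = 36.0000+64.0000−15.2500 = 84.7500
0.0000·x + 16.0000·y = k_1−k_2 = 80.0000
6.0000·x + 0.0000·y = k_1−k_3 = 21.0000
12.0000·x + 8.0000·y = k_1−k_4 = 82.0000
solve first two rows → x=3.5000, y=5.0000
check cable 4: ‖A_4−P‖² = 13.2500 ≈ L_4² = 13.2500 ✓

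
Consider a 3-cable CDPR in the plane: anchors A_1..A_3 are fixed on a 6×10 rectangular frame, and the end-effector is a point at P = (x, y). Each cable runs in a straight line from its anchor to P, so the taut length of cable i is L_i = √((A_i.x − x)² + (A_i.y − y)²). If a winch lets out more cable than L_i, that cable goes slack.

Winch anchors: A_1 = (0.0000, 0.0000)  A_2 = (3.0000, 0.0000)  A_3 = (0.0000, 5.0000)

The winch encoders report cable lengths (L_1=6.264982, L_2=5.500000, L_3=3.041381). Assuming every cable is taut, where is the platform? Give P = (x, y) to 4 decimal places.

expand ‖A_i−P‖²=L_i² and subtract eq 1 (c_i ≔ ‖A_i‖²−L_i²)
c_1 = 0.0000+0.0000−39.2500 = -39.2500
eq1−eq2 → [-6.0000  0.0000]·P = -18.0000
eq1−eq3 → [0.0000  -10.0000]·P = -55.0000
2×2 solve → P = (3.0000, 5.5000)

(3.0000, 5.5000)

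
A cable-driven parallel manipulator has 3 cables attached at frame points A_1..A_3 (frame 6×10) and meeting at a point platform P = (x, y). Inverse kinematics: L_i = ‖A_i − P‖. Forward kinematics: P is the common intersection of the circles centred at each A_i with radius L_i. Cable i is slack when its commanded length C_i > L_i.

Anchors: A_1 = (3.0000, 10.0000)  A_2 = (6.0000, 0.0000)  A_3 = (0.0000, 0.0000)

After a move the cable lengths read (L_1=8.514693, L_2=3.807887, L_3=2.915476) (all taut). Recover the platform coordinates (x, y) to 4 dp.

(2.5000, 1.5000)

expand ‖A_i−P‖²=L_i² and subtract eq 1 (q_i ≔ ‖A_i‖²−L_i²)
q_1 = 9.0000+100.0000−72.5000 = 36.5000
eq1−eq2 → [-6.0000  20.0000]·P = 15.0000
eq1−eq3 → [6.0000  20.0000]·P = 45.0000
2×2 solve → P = (2.5000, 1.5000)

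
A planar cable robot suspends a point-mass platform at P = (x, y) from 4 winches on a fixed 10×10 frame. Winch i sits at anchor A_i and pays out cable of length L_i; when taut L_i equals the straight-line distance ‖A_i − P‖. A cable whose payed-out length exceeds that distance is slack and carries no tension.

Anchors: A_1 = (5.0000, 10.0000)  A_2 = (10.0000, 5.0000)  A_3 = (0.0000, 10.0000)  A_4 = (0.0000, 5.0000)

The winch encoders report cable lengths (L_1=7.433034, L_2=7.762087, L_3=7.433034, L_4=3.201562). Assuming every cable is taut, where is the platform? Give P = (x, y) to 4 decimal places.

(2.5000, 3.0000)

expand ‖A_i−P‖²=L_i² and subtract eq 1 (c_i ≔ ‖A_i‖²−L_i²)
c_1 = 25.0000+100.0000−55.2500 = 69.7500
eq1−eq2 → [-10.0000  10.0000]·P = 5.0000
eq1−eq3 → [10.0000  0.0000]·P = 25.0000
eq1−eq4 → [10.0000  10.0000]·P = 55.0000
2×2 solve → P = (2.5000, 3.0000)
check cable 4: ‖A_4−P‖² = 10.2500 ≈ L_4² = 10.2500 ✓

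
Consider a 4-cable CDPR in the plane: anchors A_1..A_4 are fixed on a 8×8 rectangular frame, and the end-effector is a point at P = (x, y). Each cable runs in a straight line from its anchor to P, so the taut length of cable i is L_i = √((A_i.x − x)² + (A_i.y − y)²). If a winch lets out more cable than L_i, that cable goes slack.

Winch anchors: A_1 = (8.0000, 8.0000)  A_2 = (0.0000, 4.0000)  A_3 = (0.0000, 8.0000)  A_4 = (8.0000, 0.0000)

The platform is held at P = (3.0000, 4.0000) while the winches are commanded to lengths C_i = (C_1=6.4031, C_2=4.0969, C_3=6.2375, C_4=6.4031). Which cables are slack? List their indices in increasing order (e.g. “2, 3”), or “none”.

cable 1: L_1 = ‖A_1−P‖ = 6.4031;  C_1 = 6.4031 → taut
cable 2: L_2 = ‖A_2−P‖ = 3.0000;  C_2 = 4.0969 → slack
cable 3: L_3 = ‖A_3−P‖ = 5.0000;  C_3 = 6.2375 → slack
cable 4: L_4 = ‖A_4−P‖ = 6.4031;  C_4 = 6.4031 → taut

2, 3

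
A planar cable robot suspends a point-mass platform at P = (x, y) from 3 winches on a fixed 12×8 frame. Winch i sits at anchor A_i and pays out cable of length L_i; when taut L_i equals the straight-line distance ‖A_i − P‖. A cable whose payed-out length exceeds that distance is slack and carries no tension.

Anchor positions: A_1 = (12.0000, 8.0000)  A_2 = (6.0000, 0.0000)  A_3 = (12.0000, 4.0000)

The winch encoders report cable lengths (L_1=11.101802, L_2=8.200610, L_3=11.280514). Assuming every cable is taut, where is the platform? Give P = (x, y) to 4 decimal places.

expand ‖A_i−P‖²=L_i² and subtract eq 1 (k_i ≔ ‖A_i‖²−L_i²)
k_1 = 144.0000+64.0000−123.2500 = 84.7500
eq1−eq2 → [12.0000  16.0000]·P = 116.0000
eq1−eq3 → [0.0000  8.0000]·P = 52.0000
2×2 solve → P = (1.0000, 6.5000)

(1.0000, 6.5000)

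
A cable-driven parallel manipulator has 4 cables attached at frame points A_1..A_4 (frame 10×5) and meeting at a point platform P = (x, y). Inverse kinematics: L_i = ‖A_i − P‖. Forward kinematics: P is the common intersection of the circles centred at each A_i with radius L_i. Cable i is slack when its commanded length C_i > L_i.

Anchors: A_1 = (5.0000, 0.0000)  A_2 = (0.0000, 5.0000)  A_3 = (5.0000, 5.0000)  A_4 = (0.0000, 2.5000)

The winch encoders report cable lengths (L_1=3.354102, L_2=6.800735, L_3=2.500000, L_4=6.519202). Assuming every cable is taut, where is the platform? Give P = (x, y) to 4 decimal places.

(6.5000, 3.0000)

expand ‖A_i−P‖²=L_i² and subtract eq 1 (k_i ≔ ‖A_i‖²−L_i²)
k_1 = 25.0000+0.0000−11.2500 = 13.7500
eq1−eq2 → [10.0000  -10.0000]·P = 35.0000
eq1−eq3 → [0.0000  -10.0000]·P = -30.0000
eq1−eq4 → [10.0000  -5.0000]·P = 50.0000
2×2 solve → P = (6.5000, 3.0000)
check cable 4: ‖A_4−P‖² = 42.5000 ≈ L_4² = 42.5000 ✓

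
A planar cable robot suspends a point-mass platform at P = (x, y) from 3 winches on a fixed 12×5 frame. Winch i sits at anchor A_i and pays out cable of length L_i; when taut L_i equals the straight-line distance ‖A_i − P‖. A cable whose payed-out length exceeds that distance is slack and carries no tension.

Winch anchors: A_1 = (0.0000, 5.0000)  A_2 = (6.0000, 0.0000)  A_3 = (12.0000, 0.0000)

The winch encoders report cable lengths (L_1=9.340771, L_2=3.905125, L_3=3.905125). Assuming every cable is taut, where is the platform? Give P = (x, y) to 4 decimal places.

(9.0000, 2.5000)

circle eqns → linear via eq_j − eq_1; set k_j = A_j·A_j − L_j²
k_1 = 0.0000+25.0000−87.2500 = -62.2500
-12.0000·x + 10.0000·y = k_1−k_2 = -83.0000
-24.0000·x + 10.0000·y = k_1−k_3 = -191.0000
solve first two rows → x=9.0000, y=2.5000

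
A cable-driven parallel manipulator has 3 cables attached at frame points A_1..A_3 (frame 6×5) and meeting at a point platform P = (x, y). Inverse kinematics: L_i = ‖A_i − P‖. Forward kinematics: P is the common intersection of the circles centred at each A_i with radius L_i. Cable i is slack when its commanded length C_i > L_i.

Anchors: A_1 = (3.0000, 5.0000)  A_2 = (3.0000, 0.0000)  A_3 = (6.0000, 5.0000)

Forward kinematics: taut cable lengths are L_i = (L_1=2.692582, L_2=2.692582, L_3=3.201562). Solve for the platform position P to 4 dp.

each cable: (A_i−P)·(A_i−P) = L_i²; let c_i = ‖A_i‖²−L_i²
c_1 = 9.0000+25.0000−7.2500 = 26.7500
row 1: 0.0000x + 10.0000y = 25.0000  (c_2=1.7500)
row 2: -6.0000x + 0.0000y = -24.0000  (c_3=50.7500)
Cramer on rows 1–2 → x = 4.0000, y = 2.5000

(4.0000, 2.5000)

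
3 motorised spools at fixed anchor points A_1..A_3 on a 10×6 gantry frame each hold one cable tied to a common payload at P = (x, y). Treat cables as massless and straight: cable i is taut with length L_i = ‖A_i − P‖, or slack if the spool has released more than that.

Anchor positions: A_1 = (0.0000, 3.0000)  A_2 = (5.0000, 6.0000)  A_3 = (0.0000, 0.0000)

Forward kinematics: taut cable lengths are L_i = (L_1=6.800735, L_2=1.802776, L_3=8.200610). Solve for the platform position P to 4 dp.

(6.5000, 5.0000)

circle eqns → linear via eq_j − eq_1; set k_j = A_j·A_j − L_j²
k_1 = 0.0000+9.0000−46.2500 = -37.2500
-10.0000·x − 6.0000·y = k_1−k_2 = -95.0000
0.0000·x + 6.0000·y = k_1−k_3 = 30.0000
solve first two rows → x=6.5000, y=5.0000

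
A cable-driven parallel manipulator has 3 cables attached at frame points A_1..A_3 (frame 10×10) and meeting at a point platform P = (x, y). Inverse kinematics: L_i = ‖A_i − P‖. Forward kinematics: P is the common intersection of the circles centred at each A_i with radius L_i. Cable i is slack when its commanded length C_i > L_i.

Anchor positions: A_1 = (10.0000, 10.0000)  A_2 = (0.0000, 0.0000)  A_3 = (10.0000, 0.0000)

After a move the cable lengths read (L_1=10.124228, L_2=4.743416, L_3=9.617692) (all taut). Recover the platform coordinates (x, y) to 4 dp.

circle eqns → linear via eq_j − eq_1; set q_j = A_j·A_j − L_j²
q_1 = 100.0000+100.0000−102.5000 = 97.5000
20.0000·x + 20.0000·y = q_1−q_2 = 120.0000
0.0000·x + 20.0000·y = q_1−q_3 = 90.0000
solve first two rows → x=1.5000, y=4.5000

(1.5000, 4.5000)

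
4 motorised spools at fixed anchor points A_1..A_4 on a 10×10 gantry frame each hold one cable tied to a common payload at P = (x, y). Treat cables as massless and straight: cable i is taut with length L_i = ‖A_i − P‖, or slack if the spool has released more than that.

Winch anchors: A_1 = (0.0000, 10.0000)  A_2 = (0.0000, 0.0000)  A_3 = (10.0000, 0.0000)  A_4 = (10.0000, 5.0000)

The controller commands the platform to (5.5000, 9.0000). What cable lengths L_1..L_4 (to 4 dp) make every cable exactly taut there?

(5.5902, 10.5475, 10.0623, 6.0208)

L_1: Δ = A_1−P = (-5.5000, 1.0000) → ‖Δ‖ = √31.2500 = 5.5902
L_2: Δ = A_2−P = (-5.5000, -9.0000) → ‖Δ‖ = √111.2500 = 10.5475
L_3: Δ = A_3−P = (4.5000, -9.0000) → ‖Δ‖ = √101.2500 = 10.0623
L_4: Δ = A_4−P = (4.5000, -4.0000) → ‖Δ‖ = √36.2500 = 6.0208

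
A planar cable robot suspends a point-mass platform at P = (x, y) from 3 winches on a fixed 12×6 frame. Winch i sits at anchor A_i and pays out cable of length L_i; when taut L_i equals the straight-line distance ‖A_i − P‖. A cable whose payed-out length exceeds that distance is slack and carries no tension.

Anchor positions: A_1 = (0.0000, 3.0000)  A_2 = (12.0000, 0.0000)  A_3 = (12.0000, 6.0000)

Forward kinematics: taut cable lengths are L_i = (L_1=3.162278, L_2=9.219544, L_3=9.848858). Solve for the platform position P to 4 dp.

(3.0000, 2.0000)

expand ‖A_i−P‖²=L_i² and subtract eq 1 (k_i ≔ ‖A_i‖²−L_i²)
k_1 = 0.0000+9.0000−10.0000 = -1.0000
eq1−eq2 → [-24.0000  6.0000]·P = -60.0000
eq1−eq3 → [-24.0000  -6.0000]·P = -84.0000
2×2 solve → P = (3.0000, 2.0000)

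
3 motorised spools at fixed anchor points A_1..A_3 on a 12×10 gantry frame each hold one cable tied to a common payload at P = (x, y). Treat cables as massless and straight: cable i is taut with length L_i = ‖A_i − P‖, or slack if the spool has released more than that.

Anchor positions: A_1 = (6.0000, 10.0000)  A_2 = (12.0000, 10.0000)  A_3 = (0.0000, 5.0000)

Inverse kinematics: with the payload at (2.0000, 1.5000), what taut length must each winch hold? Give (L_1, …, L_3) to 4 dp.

(9.3941, 13.1244, 4.0311)

L_1: Δ = A_1−P = (4.0000, 8.5000) → ‖Δ‖ = √88.2500 = 9.3941
L_2: Δ = A_2−P = (10.0000, 8.5000) → ‖Δ‖ = √172.2500 = 13.1244
L_3: Δ = A_3−P = (-2.0000, 3.5000) → ‖Δ‖ = √16.2500 = 4.0311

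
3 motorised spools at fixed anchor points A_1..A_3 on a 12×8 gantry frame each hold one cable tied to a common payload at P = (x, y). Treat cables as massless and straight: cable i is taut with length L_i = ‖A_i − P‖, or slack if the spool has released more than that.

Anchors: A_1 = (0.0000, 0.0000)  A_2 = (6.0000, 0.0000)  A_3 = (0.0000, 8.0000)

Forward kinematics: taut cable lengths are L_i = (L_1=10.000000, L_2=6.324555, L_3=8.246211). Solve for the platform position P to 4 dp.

expand ‖A_i−P‖²=L_i² and subtract eq 1 (c_i ≔ ‖A_i‖²−L_i²)
c_1 = 0.0000+0.0000−100.0000 = -100.0000
eq1−eq2 → [-12.0000  0.0000]·P = -96.0000
eq1−eq3 → [0.0000  -16.0000]·P = -96.0000
2×2 solve → P = (8.0000, 6.0000)

(8.0000, 6.0000)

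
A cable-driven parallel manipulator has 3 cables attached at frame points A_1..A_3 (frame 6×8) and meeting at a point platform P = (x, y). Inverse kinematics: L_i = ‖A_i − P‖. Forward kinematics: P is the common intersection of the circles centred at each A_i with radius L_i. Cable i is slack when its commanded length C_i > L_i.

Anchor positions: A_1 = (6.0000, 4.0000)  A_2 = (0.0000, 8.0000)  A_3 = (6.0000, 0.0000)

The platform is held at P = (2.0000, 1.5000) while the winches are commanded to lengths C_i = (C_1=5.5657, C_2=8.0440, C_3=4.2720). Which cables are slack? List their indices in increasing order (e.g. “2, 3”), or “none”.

cable 1: √((4.0000)²+(2.5000)²)=4.7170, C_1=5.5657: slack
cable 2: √((-2.0000)²+(6.5000)²)=6.8007, C_2=8.0440: slack
cable 3: √((4.0000)²+(-1.5000)²)=4.2720, C_3=4.2720: taut

1, 2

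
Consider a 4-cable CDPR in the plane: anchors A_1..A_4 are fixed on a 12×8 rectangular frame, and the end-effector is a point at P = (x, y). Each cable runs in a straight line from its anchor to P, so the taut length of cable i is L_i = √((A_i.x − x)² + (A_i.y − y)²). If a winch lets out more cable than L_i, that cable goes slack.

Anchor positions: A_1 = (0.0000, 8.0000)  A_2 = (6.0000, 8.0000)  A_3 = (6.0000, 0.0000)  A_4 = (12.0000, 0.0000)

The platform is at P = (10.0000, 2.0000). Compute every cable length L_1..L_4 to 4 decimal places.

cable 1: Δx=-10.0000, Δy=6.0000; L_1 = √(Δx²+Δy²) = 11.6619
cable 2: Δx=-4.0000, Δy=6.0000; L_2 = √(Δx²+Δy²) = 7.2111
cable 3: Δx=-4.0000, Δy=-2.0000; L_3 = √(Δx²+Δy²) = 4.4721
cable 4: Δx=2.0000, Δy=-2.0000; L_4 = √(Δx²+Δy²) = 2.8284

(11.6619, 7.2111, 4.4721, 2.8284)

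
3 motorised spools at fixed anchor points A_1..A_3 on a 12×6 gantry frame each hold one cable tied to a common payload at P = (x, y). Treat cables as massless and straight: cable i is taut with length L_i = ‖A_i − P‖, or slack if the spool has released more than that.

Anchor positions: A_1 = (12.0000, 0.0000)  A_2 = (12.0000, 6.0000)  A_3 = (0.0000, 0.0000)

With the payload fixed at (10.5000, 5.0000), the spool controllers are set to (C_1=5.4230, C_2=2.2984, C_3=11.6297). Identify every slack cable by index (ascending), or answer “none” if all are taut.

cable 1: L_1 = ‖A_1−P‖ = 5.2202;  C_1 = 5.4230 → slack
cable 2: L_2 = ‖A_2−P‖ = 1.8028;  C_2 = 2.2984 → slack
cable 3: L_3 = ‖A_3−P‖ = 11.6297;  C_3 = 11.6297 → taut

1, 2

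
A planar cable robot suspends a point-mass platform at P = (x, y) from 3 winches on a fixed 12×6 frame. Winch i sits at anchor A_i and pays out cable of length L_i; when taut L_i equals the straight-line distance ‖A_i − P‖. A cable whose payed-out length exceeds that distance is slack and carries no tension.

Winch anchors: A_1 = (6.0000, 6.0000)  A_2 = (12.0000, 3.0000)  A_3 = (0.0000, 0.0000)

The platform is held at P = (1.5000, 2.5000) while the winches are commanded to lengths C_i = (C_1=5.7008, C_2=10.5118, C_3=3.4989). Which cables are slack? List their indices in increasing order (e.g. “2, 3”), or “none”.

3

cable 1: L_1 = ‖A_1−P‖ = 5.7009;  C_1 = 5.7008 → taut
cable 2: L_2 = ‖A_2−P‖ = 10.5119;  C_2 = 10.5118 → taut
cable 3: L_3 = ‖A_3−P‖ = 2.9155;  C_3 = 3.4989 → slack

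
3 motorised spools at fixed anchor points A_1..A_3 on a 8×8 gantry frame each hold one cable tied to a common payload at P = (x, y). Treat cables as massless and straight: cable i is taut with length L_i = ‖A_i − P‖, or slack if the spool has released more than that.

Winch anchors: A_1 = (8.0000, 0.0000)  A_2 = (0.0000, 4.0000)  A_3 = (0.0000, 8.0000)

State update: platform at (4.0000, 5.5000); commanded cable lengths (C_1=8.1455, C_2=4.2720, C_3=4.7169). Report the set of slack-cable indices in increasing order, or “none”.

cable 1: √((4.0000)²+(-5.5000)²)=6.8007, C_1=8.1455: slack
cable 2: √((-4.0000)²+(-1.5000)²)=4.2720, C_2=4.2720: taut
cable 3: √((-4.0000)²+(2.5000)²)=4.7170, C_3=4.7169: taut

1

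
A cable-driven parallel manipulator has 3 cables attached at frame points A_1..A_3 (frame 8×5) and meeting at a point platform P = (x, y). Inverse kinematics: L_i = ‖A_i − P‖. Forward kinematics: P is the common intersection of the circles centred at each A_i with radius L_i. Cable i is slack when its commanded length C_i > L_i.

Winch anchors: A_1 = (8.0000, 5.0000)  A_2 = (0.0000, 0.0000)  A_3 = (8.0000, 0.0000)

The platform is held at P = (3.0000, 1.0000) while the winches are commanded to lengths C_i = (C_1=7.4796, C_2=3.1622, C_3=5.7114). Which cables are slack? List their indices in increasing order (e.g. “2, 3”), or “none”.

cable 1: √((5.0000)²+(4.0000)²)=6.4031, C_1=7.4796: slack
cable 2: √((-3.0000)²+(-1.0000)²)=3.1623, C_2=3.1622: taut
cable 3: √((5.0000)²+(-1.0000)²)=5.0990, C_3=5.7114: slack

1, 3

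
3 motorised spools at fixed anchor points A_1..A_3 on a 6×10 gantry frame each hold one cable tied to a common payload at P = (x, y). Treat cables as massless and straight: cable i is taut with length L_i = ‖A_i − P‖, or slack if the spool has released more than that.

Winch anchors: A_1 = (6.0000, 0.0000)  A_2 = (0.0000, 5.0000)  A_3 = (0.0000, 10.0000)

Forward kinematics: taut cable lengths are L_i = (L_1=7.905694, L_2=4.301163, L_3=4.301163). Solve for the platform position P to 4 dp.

(3.5000, 7.5000)

circle eqns → linear via eq_j − eq_1; set k_j = A_j·A_j − L_j²
k_1 = 36.0000+0.0000−62.5000 = -26.5000
12.0000·x − 10.0000·y = k_1−k_2 = -33.0000
12.0000·x − 20.0000·y = k_1−k_3 = -108.0000
solve first two rows → x=3.5000, y=7.5000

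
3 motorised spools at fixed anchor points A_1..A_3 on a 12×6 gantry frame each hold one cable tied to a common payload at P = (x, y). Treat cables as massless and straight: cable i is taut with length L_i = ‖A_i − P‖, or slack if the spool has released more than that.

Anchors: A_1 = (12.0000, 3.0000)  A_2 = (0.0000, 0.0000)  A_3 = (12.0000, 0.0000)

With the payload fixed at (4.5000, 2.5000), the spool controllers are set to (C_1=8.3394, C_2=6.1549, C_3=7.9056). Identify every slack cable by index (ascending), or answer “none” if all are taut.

1, 2

cable 1: √((7.5000)²+(0.5000)²)=7.5166, C_1=8.3394: slack
cable 2: √((-4.5000)²+(-2.5000)²)=5.1478, C_2=6.1549: slack
cable 3: √((7.5000)²+(-2.5000)²)=7.9057, C_3=7.9056: taut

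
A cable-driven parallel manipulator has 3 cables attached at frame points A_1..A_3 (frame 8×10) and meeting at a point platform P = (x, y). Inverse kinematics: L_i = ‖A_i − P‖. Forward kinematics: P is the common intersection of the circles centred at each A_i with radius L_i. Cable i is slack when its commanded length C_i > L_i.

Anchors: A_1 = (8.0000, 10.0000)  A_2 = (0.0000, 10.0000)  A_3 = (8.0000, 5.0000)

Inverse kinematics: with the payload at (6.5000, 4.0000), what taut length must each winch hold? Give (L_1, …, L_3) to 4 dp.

cable 1: Δx=1.5000, Δy=6.0000; L_1 = √(Δx²+Δy²) = 6.1847
cable 2: Δx=-6.5000, Δy=6.0000; L_2 = √(Δx²+Δy²) = 8.8459
cable 3: Δx=1.5000, Δy=1.0000; L_3 = √(Δx²+Δy²) = 1.8028

(6.1847, 8.8459, 1.8028)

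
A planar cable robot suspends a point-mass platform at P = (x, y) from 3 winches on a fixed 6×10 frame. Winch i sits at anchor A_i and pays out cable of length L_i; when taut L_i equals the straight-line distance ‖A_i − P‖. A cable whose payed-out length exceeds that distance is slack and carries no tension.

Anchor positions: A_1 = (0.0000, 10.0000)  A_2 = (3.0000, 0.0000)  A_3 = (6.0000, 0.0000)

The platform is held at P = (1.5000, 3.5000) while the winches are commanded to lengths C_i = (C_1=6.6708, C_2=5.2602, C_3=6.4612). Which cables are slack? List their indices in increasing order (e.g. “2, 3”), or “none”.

2, 3

i=1: geometric 6.6708 vs commanded 6.6708 ⇒ taut
i=2: geometric 3.8079 vs commanded 5.2602 ⇒ slack
i=3: geometric 5.7009 vs commanded 6.4612 ⇒ slack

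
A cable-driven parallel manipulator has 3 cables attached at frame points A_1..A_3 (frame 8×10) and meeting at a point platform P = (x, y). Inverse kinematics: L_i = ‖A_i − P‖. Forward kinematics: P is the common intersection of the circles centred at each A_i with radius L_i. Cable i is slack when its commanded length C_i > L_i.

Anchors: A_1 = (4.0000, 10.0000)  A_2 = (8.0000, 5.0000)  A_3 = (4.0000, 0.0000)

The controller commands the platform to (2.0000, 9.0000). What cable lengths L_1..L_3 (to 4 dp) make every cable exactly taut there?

(2.2361, 7.2111, 9.2195)

L_1 = √((4.0000−2.0000)² + (10.0000−9.0000)²) = 2.2361
L_2 = √((8.0000−2.0000)² + (5.0000−9.0000)²) = 7.2111
L_3 = √((4.0000−2.0000)² + (0.0000−9.0000)²) = 9.2195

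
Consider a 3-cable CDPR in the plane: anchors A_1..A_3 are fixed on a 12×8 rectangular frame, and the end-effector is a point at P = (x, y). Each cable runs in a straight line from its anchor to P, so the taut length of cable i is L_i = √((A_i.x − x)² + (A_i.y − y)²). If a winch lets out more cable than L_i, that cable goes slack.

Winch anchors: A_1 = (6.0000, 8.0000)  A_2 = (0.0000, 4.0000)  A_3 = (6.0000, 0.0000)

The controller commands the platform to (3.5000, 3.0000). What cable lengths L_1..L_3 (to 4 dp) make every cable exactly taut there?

(5.5902, 3.6401, 3.9051)

L_1 = √((6.0000−3.5000)² + (8.0000−3.0000)²) = 5.5902
L_2 = √((0.0000−3.5000)² + (4.0000−3.0000)²) = 3.6401
L_3 = √((6.0000−3.5000)² + (0.0000−3.0000)²) = 3.9051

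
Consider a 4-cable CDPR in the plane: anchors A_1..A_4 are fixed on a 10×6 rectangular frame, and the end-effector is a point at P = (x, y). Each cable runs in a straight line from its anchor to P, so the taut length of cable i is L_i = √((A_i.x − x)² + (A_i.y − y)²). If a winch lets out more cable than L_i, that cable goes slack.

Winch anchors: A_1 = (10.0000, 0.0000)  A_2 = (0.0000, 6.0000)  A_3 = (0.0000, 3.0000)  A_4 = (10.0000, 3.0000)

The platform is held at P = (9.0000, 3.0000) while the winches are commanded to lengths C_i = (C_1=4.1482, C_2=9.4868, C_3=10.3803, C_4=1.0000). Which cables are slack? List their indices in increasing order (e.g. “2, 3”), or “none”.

cable 1: L_1 = ‖A_1−P‖ = 3.1623;  C_1 = 4.1482 → slack
cable 2: L_2 = ‖A_2−P‖ = 9.4868;  C_2 = 9.4868 → taut
cable 3: L_3 = ‖A_3−P‖ = 9.0000;  C_3 = 10.3803 → slack
cable 4: L_4 = ‖A_4−P‖ = 1.0000;  C_4 = 1.0000 → taut

1, 3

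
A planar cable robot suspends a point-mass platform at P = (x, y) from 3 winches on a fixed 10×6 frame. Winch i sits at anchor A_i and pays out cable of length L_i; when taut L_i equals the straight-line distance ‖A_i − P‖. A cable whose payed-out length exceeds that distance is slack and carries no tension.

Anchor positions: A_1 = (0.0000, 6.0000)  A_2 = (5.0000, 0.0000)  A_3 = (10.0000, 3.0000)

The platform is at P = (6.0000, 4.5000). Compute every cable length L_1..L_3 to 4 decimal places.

(6.1847, 4.6098, 4.2720)

cable 1: Δx=-6.0000, Δy=1.5000; L_1 = √(Δx²+Δy²) = 6.1847
cable 2: Δx=-1.0000, Δy=-4.5000; L_2 = √(Δx²+Δy²) = 4.6098
cable 3: Δx=4.0000, Δy=-1.5000; L_3 = √(Δx²+Δy²) = 4.2720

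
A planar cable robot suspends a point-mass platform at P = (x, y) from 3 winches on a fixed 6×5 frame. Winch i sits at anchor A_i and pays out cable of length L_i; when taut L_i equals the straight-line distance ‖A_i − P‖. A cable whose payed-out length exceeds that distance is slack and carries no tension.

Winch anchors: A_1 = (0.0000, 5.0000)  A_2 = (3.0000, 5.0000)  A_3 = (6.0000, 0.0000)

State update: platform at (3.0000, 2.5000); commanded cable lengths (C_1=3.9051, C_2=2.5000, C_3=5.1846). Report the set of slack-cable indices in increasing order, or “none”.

3

i=1: geometric 3.9051 vs commanded 3.9051 ⇒ taut
i=2: geometric 2.5000 vs commanded 2.5000 ⇒ taut
i=3: geometric 3.9051 vs commanded 5.1846 ⇒ slack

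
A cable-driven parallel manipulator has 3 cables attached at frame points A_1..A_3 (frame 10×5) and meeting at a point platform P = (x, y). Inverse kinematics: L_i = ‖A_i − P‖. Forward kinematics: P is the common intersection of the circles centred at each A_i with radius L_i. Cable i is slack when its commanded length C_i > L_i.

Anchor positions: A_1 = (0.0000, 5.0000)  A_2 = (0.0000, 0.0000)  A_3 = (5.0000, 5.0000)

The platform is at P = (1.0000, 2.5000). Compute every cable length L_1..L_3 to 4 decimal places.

(2.6926, 2.6926, 4.7170)

L_1 = √((0.0000−1.0000)² + (5.0000−2.5000)²) = 2.6926
L_2 = √((0.0000−1.0000)² + (0.0000−2.5000)²) = 2.6926
L_3 = √((5.0000−1.0000)² + (5.0000−2.5000)²) = 4.7170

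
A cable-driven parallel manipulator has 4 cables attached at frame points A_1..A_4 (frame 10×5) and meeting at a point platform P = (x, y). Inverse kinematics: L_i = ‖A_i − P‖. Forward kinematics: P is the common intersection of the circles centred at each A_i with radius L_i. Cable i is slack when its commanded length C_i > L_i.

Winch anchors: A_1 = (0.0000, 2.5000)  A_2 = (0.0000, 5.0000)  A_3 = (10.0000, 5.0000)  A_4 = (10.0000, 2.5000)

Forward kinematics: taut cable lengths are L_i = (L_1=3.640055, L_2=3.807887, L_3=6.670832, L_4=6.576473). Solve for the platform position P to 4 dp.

(3.5000, 3.5000)

circle eqns → linear via eq_j − eq_1; set k_j = A_j·A_j − L_j²
k_1 = 0.0000+6.2500−13.2500 = -7.0000
0.0000·x − 5.0000·y = k_1−k_2 = -17.5000
-20.0000·x − 5.0000·y = k_1−k_3 = -87.5000
-20.0000·x + 0.0000·y = k_1−k_4 = -70.0000
solve first two rows → x=3.5000, y=3.5000
check cable 4: ‖A_4−P‖² = 43.2500 ≈ L_4² = 43.2500 ✓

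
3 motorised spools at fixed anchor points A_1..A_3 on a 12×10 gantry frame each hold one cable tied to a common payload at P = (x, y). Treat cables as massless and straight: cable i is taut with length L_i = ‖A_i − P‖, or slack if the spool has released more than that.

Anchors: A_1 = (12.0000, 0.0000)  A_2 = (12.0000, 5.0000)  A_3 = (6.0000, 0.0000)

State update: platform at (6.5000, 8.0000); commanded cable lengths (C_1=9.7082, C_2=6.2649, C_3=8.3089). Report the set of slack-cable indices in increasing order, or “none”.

cable 1: L_1 = ‖A_1−P‖ = 9.7082;  C_1 = 9.7082 → taut
cable 2: L_2 = ‖A_2−P‖ = 6.2650;  C_2 = 6.2649 → taut
cable 3: L_3 = ‖A_3−P‖ = 8.0156;  C_3 = 8.3089 → slack

3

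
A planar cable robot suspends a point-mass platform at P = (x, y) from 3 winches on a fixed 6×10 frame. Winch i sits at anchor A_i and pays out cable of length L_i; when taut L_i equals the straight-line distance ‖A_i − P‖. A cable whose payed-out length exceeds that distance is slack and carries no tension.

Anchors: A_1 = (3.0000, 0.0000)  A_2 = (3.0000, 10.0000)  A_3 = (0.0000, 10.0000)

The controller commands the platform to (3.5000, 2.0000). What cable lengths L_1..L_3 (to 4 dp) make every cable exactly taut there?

(2.0616, 8.0156, 8.7321)

L_1 = √((3.0000−3.5000)² + (0.0000−2.0000)²) = 2.0616
L_2 = √((3.0000−3.5000)² + (10.0000−2.0000)²) = 8.0156
L_3 = √((0.0000−3.5000)² + (10.0000−2.0000)²) = 8.7321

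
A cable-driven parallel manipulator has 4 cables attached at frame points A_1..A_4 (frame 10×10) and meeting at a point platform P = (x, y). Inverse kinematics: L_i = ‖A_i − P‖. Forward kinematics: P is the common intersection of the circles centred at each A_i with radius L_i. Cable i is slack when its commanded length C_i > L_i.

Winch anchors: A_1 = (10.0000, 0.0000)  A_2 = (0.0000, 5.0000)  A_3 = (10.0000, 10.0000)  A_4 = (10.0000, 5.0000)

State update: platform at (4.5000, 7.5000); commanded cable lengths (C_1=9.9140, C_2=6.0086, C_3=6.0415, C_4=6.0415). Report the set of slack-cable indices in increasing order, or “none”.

cable 1: L_1 = ‖A_1−P‖ = 9.3005;  C_1 = 9.9140 → slack
cable 2: L_2 = ‖A_2−P‖ = 5.1478;  C_2 = 6.0086 → slack
cable 3: L_3 = ‖A_3−P‖ = 6.0415;  C_3 = 6.0415 → taut
cable 4: L_4 = ‖A_4−P‖ = 6.0415;  C_4 = 6.0415 → taut

1, 2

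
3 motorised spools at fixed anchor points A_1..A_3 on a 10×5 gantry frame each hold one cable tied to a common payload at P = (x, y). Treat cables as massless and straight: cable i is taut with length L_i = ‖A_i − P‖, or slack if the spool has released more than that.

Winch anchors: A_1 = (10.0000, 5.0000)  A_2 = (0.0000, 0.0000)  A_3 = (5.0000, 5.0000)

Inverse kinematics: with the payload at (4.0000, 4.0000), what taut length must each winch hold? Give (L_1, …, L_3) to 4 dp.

(6.0828, 5.6569, 1.4142)

L_1 = √((10.0000−4.0000)² + (5.0000−4.0000)²) = 6.0828
L_2 = √((0.0000−4.0000)² + (0.0000−4.0000)²) = 5.6569
L_3 = √((5.0000−4.0000)² + (5.0000−4.0000)²) = 1.4142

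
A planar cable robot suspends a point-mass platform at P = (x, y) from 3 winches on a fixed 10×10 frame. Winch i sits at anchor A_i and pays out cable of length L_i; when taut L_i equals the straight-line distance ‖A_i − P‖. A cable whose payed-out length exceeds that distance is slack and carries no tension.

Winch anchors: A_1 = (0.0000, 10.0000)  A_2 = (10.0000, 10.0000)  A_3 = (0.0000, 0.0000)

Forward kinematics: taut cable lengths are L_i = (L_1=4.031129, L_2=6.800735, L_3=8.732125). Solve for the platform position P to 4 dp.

(3.5000, 8.0000)

expand ‖A_i−P‖²=L_i² and subtract eq 1 (k_i ≔ ‖A_i‖²−L_i²)
k_1 = 0.0000+100.0000−16.2500 = 83.7500
eq1−eq2 → [-20.0000  0.0000]·P = -70.0000
eq1−eq3 → [0.0000  20.0000]·P = 160.0000
2×2 solve → P = (3.5000, 8.0000)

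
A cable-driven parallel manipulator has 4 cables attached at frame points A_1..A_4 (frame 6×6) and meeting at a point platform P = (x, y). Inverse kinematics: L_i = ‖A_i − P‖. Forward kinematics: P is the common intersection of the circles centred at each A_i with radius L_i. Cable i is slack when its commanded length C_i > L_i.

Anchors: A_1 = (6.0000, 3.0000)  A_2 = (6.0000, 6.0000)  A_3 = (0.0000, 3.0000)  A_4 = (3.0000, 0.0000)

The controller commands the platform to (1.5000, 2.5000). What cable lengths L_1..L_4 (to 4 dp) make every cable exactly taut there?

(4.5277, 5.7009, 1.5811, 2.9155)

L_1: Δ = A_1−P = (4.5000, 0.5000) → ‖Δ‖ = √20.5000 = 4.5277
L_2: Δ = A_2−P = (4.5000, 3.5000) → ‖Δ‖ = √32.5000 = 5.7009
L_3: Δ = A_3−P = (-1.5000, 0.5000) → ‖Δ‖ = √2.5000 = 1.5811
L_4: Δ = A_4−P = (1.5000, -2.5000) → ‖Δ‖ = √8.5000 = 2.9155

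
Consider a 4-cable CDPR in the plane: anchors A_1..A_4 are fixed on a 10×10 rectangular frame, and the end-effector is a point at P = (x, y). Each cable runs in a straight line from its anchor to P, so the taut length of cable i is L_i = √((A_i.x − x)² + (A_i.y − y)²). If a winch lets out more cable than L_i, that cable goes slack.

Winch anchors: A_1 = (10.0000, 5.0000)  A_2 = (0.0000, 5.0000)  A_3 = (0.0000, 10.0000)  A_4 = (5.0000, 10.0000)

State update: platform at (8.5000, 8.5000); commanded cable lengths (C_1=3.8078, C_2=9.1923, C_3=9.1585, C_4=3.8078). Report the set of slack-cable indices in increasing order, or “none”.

3

cable 1: √((1.5000)²+(-3.5000)²)=3.8079, C_1=3.8078: taut
cable 2: √((-8.5000)²+(-3.5000)²)=9.1924, C_2=9.1923: taut
cable 3: √((-8.5000)²+(1.5000)²)=8.6313, C_3=9.1585: slack
cable 4: √((-3.5000)²+(1.5000)²)=3.8079, C_4=3.8078: taut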